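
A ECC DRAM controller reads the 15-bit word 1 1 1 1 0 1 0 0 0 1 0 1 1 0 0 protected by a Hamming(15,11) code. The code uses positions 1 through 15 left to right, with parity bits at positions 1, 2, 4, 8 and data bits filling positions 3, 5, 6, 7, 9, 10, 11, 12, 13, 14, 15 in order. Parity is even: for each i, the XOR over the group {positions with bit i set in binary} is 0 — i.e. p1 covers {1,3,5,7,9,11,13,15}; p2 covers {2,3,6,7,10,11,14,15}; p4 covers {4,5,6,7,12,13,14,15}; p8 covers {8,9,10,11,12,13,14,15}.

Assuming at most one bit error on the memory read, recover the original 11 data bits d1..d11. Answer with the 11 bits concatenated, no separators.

10101101100

s1 (pos 1,3,5,7,9,11,13,15): 1⊕1⊕0⊕0⊕0⊕0⊕1⊕0 = 1
s2 (pos 2,3,6,7,10,11,14,15): 1⊕1⊕1⊕0⊕1⊕0⊕0⊕0 = 0
s4 (pos 4,5,6,7,12,13,14,15): 1⊕0⊕1⊕0⊕1⊕1⊕0⊕0 = 0
s8 (pos 8,9,10,11,12,13,14,15): 0⊕0⊕1⊕0⊕1⊕1⊕0⊕0 = 1
Syndrome s8…s1 = 1001 → error at position 9.
Flip position 9: 111101000101100 → 111101001101100
Read data bits from positions 3,5,6,7,9,10,11,12,13,14,15: 10101101100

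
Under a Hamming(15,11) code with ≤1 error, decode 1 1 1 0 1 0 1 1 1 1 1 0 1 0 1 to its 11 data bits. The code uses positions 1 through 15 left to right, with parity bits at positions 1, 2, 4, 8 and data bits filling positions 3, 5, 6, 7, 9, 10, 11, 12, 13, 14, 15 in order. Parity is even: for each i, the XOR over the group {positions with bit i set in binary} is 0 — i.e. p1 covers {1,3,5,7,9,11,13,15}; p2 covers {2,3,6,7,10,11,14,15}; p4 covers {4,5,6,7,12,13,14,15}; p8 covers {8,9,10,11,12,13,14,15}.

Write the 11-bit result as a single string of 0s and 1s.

s1 (pos 1,3,5,7,9,11,13,15): 1⊕1⊕1⊕1⊕1⊕1⊕1⊕1 = 0
s2 (pos 2,3,6,7,10,11,14,15): 1⊕1⊕0⊕1⊕1⊕1⊕0⊕1 = 0
s4 (pos 4,5,6,7,12,13,14,15): 0⊕1⊕0⊕1⊕0⊕1⊕0⊕1 = 0
s8 (pos 8,9,10,11,12,13,14,15): 1⊕1⊕1⊕1⊕0⊕1⊕0⊕1 = 0
Syndrome s8…s1 = 0000 → no error.
Read data bits from positions 3,5,6,7,9,10,11,12,13,14,15: 11011110101

11011110101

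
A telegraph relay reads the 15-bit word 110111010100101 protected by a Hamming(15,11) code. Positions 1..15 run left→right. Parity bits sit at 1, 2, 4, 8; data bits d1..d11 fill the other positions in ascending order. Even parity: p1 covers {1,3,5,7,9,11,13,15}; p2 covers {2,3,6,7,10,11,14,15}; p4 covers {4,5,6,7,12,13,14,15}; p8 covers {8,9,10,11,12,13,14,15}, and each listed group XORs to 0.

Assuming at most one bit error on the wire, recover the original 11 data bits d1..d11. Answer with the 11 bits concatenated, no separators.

s1 (pos 1,3,5,7,9,11,13,15): 1⊕0⊕1⊕0⊕0⊕0⊕1⊕1 = 0
s2 (pos 2,3,6,7,10,11,14,15): 1⊕0⊕1⊕0⊕1⊕0⊕0⊕1 = 0
s4 (pos 4,5,6,7,12,13,14,15): 1⊕1⊕1⊕0⊕0⊕1⊕0⊕1 = 1
s8 (pos 8,9,10,11,12,13,14,15): 1⊕0⊕1⊕0⊕0⊕1⊕0⊕1 = 0
Syndrome s8…s1 = 0100 → error at position 4.
Flip position 4: 110111010100101 → 110011010100101
Read data bits from positions 3,5,6,7,9,10,11,12,13,14,15: 01100100101

01100100101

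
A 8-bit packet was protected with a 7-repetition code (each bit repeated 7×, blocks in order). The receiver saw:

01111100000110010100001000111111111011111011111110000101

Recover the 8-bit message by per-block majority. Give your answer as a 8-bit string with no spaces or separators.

Block 1 (0111110): 5 ones → 1
Block 2 (0000110): 2 ones → 0
Block 3 (0101000): 2 ones → 0
Block 4 (0100011): 3 ones → 0
Block 5 (1111111): 7 ones → 1
Block 6 (0111110): 5 ones → 1
Block 7 (1111111): 7 ones → 1
Block 8 (0000101): 2 ones → 0

10001110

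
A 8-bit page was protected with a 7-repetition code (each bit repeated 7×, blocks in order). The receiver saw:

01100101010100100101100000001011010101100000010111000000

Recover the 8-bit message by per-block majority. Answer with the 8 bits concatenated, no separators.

Block 1 (0110010): 3 ones → 0
Block 2 (1010100): 3 ones → 0
Block 3 (1001011): 4 ones → 1
Block 4 (0000000): 0 ones → 0
Block 5 (1011010): 4 ones → 1
Block 6 (1011000): 3 ones → 0
Block 7 (0001011): 3 ones → 0
Block 8 (1000000): 1 one → 0

00101000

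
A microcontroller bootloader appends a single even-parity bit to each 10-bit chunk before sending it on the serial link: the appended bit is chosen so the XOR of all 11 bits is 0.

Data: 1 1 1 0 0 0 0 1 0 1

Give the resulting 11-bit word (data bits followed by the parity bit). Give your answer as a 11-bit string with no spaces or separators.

11100001011

XOR of the 10 data bits: 1⊕1⊕1⊕0⊕0⊕0⊕0⊕1⊕0⊕1 = 1
Parity bit = 1 (so all 11 bits XOR to 0).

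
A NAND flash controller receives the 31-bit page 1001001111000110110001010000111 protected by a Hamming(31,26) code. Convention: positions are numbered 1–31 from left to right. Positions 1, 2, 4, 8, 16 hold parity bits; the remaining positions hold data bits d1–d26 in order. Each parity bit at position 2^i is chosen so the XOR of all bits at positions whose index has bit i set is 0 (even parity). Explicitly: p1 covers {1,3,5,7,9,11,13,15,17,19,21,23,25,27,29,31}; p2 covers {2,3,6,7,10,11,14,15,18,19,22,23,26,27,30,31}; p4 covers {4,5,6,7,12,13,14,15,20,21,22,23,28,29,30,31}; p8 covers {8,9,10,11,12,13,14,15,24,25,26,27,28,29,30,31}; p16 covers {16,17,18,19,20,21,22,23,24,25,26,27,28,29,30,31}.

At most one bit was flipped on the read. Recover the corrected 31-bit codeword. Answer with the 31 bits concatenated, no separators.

1001001111000110110001011000111

s1 (pos 1,3,5,7,9,11,13,15,17,19,21,23,25,27,29,31): 1⊕0⊕0⊕1⊕1⊕0⊕0⊕1⊕1⊕0⊕0⊕0⊕0⊕0⊕1⊕1 = 1
s2 (pos 2,3,6,7,10,11,14,15,18,19,22,23,26,27,30,31): 0⊕0⊕0⊕1⊕1⊕0⊕1⊕1⊕1⊕0⊕1⊕0⊕0⊕0⊕1⊕1 = 0
s4 (pos 4,5,6,7,12,13,14,15,20,21,22,23,28,29,30,31): 1⊕0⊕0⊕1⊕0⊕0⊕1⊕1⊕0⊕0⊕1⊕0⊕0⊕1⊕1⊕1 = 0
s8 (pos 8,9,10,11,12,13,14,15,24,25,26,27,28,29,30,31): 1⊕1⊕1⊕0⊕0⊕0⊕1⊕1⊕1⊕0⊕0⊕0⊕0⊕1⊕1⊕1 = 1
s16 (pos 16,17,18,19,20,21,22,23,24,25,26,27,28,29,30,31): 0⊕1⊕1⊕0⊕0⊕0⊕1⊕0⊕1⊕0⊕0⊕0⊕0⊕1⊕1⊕1 = 1
Syndrome s16…s1 = 11001 → error at position 25.
Flip position 25: 1001001111000110110001010000111 → 1001001111000110110001011000111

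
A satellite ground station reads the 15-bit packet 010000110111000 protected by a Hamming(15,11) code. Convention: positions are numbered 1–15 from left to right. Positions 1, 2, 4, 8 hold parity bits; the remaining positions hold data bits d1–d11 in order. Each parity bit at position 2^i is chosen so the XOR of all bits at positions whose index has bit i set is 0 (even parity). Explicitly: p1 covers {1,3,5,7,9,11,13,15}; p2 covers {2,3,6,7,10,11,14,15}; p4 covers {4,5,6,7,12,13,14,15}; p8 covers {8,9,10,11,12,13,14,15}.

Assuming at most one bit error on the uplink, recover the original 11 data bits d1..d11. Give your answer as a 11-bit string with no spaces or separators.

s1 (pos 1,3,5,7,9,11,13,15): 0⊕0⊕0⊕1⊕0⊕1⊕0⊕0 = 0
s2 (pos 2,3,6,7,10,11,14,15): 1⊕0⊕0⊕1⊕1⊕1⊕0⊕0 = 0
s4 (pos 4,5,6,7,12,13,14,15): 0⊕0⊕0⊕1⊕1⊕0⊕0⊕0 = 0
s8 (pos 8,9,10,11,12,13,14,15): 1⊕0⊕1⊕1⊕1⊕0⊕0⊕0 = 0
Syndrome s8…s1 = 0000 → no error.
Read data bits from positions 3,5,6,7,9,10,11,12,13,14,15: 00010111000

00010111000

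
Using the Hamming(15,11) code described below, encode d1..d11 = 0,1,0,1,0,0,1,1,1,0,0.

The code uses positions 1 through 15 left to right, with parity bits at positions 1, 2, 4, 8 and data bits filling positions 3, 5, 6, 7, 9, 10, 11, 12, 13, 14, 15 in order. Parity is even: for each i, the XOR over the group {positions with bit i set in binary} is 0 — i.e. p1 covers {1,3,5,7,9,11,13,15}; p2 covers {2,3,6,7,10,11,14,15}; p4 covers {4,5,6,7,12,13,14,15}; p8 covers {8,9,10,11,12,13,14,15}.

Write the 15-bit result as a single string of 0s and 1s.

Place data at non-parity positions: p1 p2 0 p4 1 0 1 p8 0 0 1 1 1 0 0
p1 (pos 1,3,5,7,9,11,13,15): XOR of data positions = 0⊕1⊕1⊕0⊕1⊕1⊕0 = 0
p2 (pos 2,3,6,7,10,11,14,15): XOR of data positions = 0⊕0⊕1⊕0⊕1⊕0⊕0 = 0
p4 (pos 4,5,6,7,12,13,14,15): XOR of data positions = 1⊕0⊕1⊕1⊕1⊕0⊕0 = 0
p8 (pos 8,9,10,11,12,13,14,15): XOR of data positions = 0⊕0⊕1⊕1⊕1⊕0⊕0 = 1
Codeword: 000010110011100

000010110011100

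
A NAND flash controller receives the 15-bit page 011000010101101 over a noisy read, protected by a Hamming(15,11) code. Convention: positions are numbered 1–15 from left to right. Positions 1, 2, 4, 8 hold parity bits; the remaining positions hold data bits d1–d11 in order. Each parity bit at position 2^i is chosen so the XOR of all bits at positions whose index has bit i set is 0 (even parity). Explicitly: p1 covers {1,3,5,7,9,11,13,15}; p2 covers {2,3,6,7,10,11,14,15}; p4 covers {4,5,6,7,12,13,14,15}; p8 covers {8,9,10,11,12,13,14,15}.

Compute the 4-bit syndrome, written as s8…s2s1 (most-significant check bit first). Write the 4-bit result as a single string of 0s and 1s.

s1 (pos 1,3,5,7,9,11,13,15): 0⊕1⊕0⊕0⊕0⊕0⊕1⊕1 = 1
s2 (pos 2,3,6,7,10,11,14,15): 1⊕1⊕0⊕0⊕1⊕0⊕0⊕1 = 0
s4 (pos 4,5,6,7,12,13,14,15): 0⊕0⊕0⊕0⊕1⊕1⊕0⊕1 = 1
s8 (pos 8,9,10,11,12,13,14,15): 1⊕0⊕1⊕0⊕1⊕1⊕0⊕1 = 1
Syndrome s8…s1 = 1101 → error at position 13.

1101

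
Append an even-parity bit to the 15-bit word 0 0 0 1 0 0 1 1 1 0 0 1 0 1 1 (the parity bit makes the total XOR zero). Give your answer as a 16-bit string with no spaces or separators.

XOR of the 15 data bits: 0⊕0⊕0⊕1⊕0⊕0⊕1⊕1⊕1⊕0⊕0⊕1⊕0⊕1⊕1 = 1
Parity bit = 1 (so all 16 bits XOR to 0).

0001001110010111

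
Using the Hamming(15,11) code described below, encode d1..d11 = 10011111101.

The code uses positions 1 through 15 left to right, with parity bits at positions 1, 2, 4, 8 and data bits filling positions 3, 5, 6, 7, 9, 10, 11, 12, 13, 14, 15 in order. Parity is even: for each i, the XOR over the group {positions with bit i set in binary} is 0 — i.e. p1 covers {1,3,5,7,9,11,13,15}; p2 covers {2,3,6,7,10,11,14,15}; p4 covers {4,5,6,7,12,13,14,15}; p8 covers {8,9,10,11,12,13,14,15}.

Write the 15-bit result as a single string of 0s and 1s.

Place data at non-parity positions: p1 p2 1 p4 0 0 1 p8 1 1 1 1 1 0 1
p1 (pos 1,3,5,7,9,11,13,15): XOR of data positions = 1⊕0⊕1⊕1⊕1⊕1⊕1 = 0
p2 (pos 2,3,6,7,10,11,14,15): XOR of data positions = 1⊕0⊕1⊕1⊕1⊕0⊕1 = 1
p4 (pos 4,5,6,7,12,13,14,15): XOR of data positions = 0⊕0⊕1⊕1⊕1⊕0⊕1 = 0
p8 (pos 8,9,10,11,12,13,14,15): XOR of data positions = 1⊕1⊕1⊕1⊕1⊕0⊕1 = 0
Codeword: 011000101111101

011000101111101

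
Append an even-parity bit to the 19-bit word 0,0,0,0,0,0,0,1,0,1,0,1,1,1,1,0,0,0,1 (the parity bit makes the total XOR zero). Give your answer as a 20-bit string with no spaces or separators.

XOR of the 19 data bits: 0⊕0⊕0⊕0⊕0⊕0⊕0⊕1⊕0⊕1⊕0⊕1⊕1⊕1⊕1⊕0⊕0⊕0⊕1 = 1
Parity bit = 1 (so all 20 bits XOR to 0).

00000001010111100011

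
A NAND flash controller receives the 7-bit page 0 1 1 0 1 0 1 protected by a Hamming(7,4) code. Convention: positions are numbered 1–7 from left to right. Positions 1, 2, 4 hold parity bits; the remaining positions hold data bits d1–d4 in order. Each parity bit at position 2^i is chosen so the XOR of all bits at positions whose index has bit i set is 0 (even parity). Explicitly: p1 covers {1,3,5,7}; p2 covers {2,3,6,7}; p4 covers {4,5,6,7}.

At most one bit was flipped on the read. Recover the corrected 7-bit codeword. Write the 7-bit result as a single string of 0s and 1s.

s1 (pos 1,3,5,7): 0⊕1⊕1⊕1 = 1
s2 (pos 2,3,6,7): 1⊕1⊕0⊕1 = 1
s4 (pos 4,5,6,7): 0⊕1⊕0⊕1 = 0
Syndrome s4…s1 = 011 → error at position 3.
Flip position 3: 0110101 → 0100101

0100101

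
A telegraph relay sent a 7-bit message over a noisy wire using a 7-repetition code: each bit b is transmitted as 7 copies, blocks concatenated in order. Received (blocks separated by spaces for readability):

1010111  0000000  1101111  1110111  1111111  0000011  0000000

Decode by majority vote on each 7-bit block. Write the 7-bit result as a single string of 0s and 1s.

Block 1 (1010111): 5 ones → 1
Block 2 (0000000): 0 ones → 0
Block 3 (1101111): 6 ones → 1
Block 4 (1110111): 6 ones → 1
Block 5 (1111111): 7 ones → 1
Block 6 (0000011): 2 ones → 0
Block 7 (0000000): 0 ones → 0

1011100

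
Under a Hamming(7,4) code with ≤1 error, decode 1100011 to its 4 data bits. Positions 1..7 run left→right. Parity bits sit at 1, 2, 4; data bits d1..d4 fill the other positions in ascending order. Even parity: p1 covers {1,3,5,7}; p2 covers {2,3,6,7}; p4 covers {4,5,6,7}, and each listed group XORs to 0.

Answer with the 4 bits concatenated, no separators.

s1 (pos 1,3,5,7): 1⊕0⊕0⊕1 = 0
s2 (pos 2,3,6,7): 1⊕0⊕1⊕1 = 1
s4 (pos 4,5,6,7): 0⊕0⊕1⊕1 = 0
Syndrome s4…s1 = 010 → error at position 2.
Flip position 2: 1100011 → 1000011
Read data bits from positions 3,5,6,7: 0011

0011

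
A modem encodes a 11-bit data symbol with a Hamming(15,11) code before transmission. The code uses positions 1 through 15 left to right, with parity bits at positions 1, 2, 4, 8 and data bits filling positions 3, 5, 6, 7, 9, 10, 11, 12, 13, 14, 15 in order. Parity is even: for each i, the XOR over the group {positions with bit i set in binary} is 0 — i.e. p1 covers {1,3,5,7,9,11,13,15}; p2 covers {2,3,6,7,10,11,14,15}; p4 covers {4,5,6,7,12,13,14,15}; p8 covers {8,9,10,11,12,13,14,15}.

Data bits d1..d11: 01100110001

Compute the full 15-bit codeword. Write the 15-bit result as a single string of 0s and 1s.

Place data at non-parity positions: p1 p2 0 p4 1 1 0 p8 0 1 1 0 0 0 1
p1 (pos 1,3,5,7,9,11,13,15): XOR of data positions = 0⊕1⊕0⊕0⊕1⊕0⊕1 = 1
p2 (pos 2,3,6,7,10,11,14,15): XOR of data positions = 0⊕1⊕0⊕1⊕1⊕0⊕1 = 0
p4 (pos 4,5,6,7,12,13,14,15): XOR of data positions = 1⊕1⊕0⊕0⊕0⊕0⊕1 = 1
p8 (pos 8,9,10,11,12,13,14,15): XOR of data positions = 0⊕1⊕1⊕0⊕0⊕0⊕1 = 1
Codeword: 100111010110001

100111010110001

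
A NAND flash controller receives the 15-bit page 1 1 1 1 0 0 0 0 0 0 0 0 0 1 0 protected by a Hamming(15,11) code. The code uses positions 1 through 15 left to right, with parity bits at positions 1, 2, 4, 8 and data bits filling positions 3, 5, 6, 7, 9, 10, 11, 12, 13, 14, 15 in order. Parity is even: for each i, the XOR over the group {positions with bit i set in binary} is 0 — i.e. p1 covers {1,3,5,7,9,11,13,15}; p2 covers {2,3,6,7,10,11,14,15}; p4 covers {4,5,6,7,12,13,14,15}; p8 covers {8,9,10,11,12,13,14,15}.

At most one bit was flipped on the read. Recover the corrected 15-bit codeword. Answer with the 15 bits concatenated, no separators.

111100000100010

s1 (pos 1,3,5,7,9,11,13,15): 1⊕1⊕0⊕0⊕0⊕0⊕0⊕0 = 0
s2 (pos 2,3,6,7,10,11,14,15): 1⊕1⊕0⊕0⊕0⊕0⊕1⊕0 = 1
s4 (pos 4,5,6,7,12,13,14,15): 1⊕0⊕0⊕0⊕0⊕0⊕1⊕0 = 0
s8 (pos 8,9,10,11,12,13,14,15): 0⊕0⊕0⊕0⊕0⊕0⊕1⊕0 = 1
Syndrome s8…s1 = 1010 → error at position 10.
Flip position 10: 111100000000010 → 111100000100010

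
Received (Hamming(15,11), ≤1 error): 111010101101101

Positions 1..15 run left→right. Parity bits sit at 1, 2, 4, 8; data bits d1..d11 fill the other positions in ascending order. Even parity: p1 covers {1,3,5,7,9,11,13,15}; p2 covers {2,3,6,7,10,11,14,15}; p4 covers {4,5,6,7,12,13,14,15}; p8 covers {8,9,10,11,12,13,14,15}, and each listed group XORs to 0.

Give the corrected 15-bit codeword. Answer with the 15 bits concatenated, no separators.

111010101101100

s1 (pos 1,3,5,7,9,11,13,15): 1⊕1⊕1⊕1⊕1⊕0⊕1⊕1 = 1
s2 (pos 2,3,6,7,10,11,14,15): 1⊕1⊕0⊕1⊕1⊕0⊕0⊕1 = 1
s4 (pos 4,5,6,7,12,13,14,15): 0⊕1⊕0⊕1⊕1⊕1⊕0⊕1 = 1
s8 (pos 8,9,10,11,12,13,14,15): 0⊕1⊕1⊕0⊕1⊕1⊕0⊕1 = 1
Syndrome s8…s1 = 1111 → error at position 15.
Flip position 15: 111010101101101 → 111010101101100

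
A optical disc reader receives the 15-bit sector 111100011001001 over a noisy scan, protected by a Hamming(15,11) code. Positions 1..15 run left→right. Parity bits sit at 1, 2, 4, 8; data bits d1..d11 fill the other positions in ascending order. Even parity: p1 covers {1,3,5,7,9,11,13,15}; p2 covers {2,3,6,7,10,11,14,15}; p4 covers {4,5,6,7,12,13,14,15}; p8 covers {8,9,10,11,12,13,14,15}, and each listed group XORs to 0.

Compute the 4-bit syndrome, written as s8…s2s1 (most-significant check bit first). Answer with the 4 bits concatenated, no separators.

0110

s1 (pos 1,3,5,7,9,11,13,15): 1⊕1⊕0⊕0⊕1⊕0⊕0⊕1 = 0
s2 (pos 2,3,6,7,10,11,14,15): 1⊕1⊕0⊕0⊕0⊕0⊕0⊕1 = 1
s4 (pos 4,5,6,7,12,13,14,15): 1⊕0⊕0⊕0⊕1⊕0⊕0⊕1 = 1
s8 (pos 8,9,10,11,12,13,14,15): 1⊕1⊕0⊕0⊕1⊕0⊕0⊕1 = 0
Syndrome s8…s1 = 0110 → error at position 6.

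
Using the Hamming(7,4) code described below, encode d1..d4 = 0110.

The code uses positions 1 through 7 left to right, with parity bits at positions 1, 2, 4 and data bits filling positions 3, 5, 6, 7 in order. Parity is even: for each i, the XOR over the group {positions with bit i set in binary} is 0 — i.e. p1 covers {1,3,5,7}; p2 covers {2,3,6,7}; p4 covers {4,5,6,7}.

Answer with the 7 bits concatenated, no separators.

Place data at non-parity positions: p1 p2 0 p4 1 1 0
p1 (pos 1,3,5,7): XOR of data positions = 0⊕1⊕0 = 1
p2 (pos 2,3,6,7): XOR of data positions = 0⊕1⊕0 = 1
p4 (pos 4,5,6,7): XOR of data positions = 1⊕1⊕0 = 0
Codeword: 1100110

1100110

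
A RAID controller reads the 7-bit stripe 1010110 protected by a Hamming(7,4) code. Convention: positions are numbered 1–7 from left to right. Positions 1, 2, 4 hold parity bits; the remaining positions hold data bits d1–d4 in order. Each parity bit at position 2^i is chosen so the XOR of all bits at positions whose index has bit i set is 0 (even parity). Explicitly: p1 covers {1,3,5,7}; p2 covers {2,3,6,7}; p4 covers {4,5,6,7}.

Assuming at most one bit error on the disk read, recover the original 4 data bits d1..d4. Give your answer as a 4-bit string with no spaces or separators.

s1 (pos 1,3,5,7): 1⊕1⊕1⊕0 = 1
s2 (pos 2,3,6,7): 0⊕1⊕1⊕0 = 0
s4 (pos 4,5,6,7): 0⊕1⊕1⊕0 = 0
Syndrome s4…s1 = 001 → error at position 1.
Flip position 1: 1010110 → 0010110
Read data bits from positions 3,5,6,7: 1110

1110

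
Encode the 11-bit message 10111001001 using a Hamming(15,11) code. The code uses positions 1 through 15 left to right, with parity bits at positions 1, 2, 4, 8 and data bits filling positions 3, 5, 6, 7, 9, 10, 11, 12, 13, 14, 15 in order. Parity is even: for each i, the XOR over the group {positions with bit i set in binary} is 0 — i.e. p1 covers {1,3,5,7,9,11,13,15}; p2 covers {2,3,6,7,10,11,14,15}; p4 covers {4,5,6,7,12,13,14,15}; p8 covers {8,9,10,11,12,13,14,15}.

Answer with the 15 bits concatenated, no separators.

001001111001001

Place data at non-parity positions: p1 p2 1 p4 0 1 1 p8 1 0 0 1 0 0 1
p1 (pos 1,3,5,7,9,11,13,15): XOR of data positions = 1⊕0⊕1⊕1⊕0⊕0⊕1 = 0
p2 (pos 2,3,6,7,10,11,14,15): XOR of data positions = 1⊕1⊕1⊕0⊕0⊕0⊕1 = 0
p4 (pos 4,5,6,7,12,13,14,15): XOR of data positions = 0⊕1⊕1⊕1⊕0⊕0⊕1 = 0
p8 (pos 8,9,10,11,12,13,14,15): XOR of data positions = 1⊕0⊕0⊕1⊕0⊕0⊕1 = 1
Codeword: 001001111001001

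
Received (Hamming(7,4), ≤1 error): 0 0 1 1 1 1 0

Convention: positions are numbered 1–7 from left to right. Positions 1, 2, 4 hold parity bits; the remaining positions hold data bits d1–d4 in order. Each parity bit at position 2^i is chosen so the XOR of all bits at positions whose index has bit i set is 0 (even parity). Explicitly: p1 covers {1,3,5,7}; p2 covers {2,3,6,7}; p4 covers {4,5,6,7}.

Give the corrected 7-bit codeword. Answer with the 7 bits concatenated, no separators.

s1 (pos 1,3,5,7): 0⊕1⊕1⊕0 = 0
s2 (pos 2,3,6,7): 0⊕1⊕1⊕0 = 0
s4 (pos 4,5,6,7): 1⊕1⊕1⊕0 = 1
Syndrome s4…s1 = 100 → error at position 4.
Flip position 4: 0011110 → 0010110

0010110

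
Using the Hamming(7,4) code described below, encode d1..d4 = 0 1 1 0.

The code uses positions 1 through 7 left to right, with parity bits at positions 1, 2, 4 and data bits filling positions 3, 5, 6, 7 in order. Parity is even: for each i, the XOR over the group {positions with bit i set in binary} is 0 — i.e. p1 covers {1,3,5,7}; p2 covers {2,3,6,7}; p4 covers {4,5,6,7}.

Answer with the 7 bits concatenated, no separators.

Place data at non-parity positions: p1 p2 0 p4 1 1 0
p1 (pos 1,3,5,7): XOR of data positions = 0⊕1⊕0 = 1
p2 (pos 2,3,6,7): XOR of data positions = 0⊕1⊕0 = 1
p4 (pos 4,5,6,7): XOR of data positions = 1⊕1⊕0 = 0
Codeword: 1100110

1100110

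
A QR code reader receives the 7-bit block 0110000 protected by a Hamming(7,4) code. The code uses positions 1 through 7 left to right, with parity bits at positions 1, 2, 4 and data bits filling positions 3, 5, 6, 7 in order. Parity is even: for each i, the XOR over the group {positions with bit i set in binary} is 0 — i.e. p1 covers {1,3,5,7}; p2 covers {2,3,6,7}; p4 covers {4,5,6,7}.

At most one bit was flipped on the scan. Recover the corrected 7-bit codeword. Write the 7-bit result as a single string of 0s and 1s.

s1 (pos 1,3,5,7): 0⊕1⊕0⊕0 = 1
s2 (pos 2,3,6,7): 1⊕1⊕0⊕0 = 0
s4 (pos 4,5,6,7): 0⊕0⊕0⊕0 = 0
Syndrome s4…s1 = 001 → error at position 1.
Flip position 1: 0110000 → 1110000

1110000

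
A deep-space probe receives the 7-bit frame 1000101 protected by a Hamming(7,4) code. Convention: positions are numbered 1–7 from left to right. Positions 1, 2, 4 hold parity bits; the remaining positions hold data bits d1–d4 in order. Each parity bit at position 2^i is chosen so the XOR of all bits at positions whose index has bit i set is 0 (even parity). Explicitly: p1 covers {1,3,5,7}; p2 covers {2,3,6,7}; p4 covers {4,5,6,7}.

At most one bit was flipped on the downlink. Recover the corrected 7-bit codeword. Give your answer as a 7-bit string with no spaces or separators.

1010101

s1 (pos 1,3,5,7): 1⊕0⊕1⊕1 = 1
s2 (pos 2,3,6,7): 0⊕0⊕0⊕1 = 1
s4 (pos 4,5,6,7): 0⊕1⊕0⊕1 = 0
Syndrome s4…s1 = 011 → error at position 3.
Flip position 3: 1000101 → 1010101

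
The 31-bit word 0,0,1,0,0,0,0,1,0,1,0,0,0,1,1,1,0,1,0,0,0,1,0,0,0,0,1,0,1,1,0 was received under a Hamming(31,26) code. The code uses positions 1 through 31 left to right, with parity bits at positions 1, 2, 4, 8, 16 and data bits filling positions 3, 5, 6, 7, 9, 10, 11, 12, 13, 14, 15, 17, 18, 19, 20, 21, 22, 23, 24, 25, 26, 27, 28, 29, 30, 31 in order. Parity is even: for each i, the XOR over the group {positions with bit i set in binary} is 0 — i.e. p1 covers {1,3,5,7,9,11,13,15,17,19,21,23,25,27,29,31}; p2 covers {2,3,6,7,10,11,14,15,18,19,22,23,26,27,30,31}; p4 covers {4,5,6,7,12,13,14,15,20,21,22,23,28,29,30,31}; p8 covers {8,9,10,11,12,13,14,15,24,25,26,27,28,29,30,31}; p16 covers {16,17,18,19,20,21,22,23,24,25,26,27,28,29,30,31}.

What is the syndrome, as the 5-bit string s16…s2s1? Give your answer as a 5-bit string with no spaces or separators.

01100

s1 (pos 1,3,5,7,9,11,13,15,17,19,21,23,25,27,29,31): 0⊕1⊕0⊕0⊕0⊕0⊕0⊕1⊕0⊕0⊕0⊕0⊕0⊕1⊕1⊕0 = 0
s2 (pos 2,3,6,7,10,11,14,15,18,19,22,23,26,27,30,31): 0⊕1⊕0⊕0⊕1⊕0⊕1⊕1⊕1⊕0⊕1⊕0⊕0⊕1⊕1⊕0 = 0
s4 (pos 4,5,6,7,12,13,14,15,20,21,22,23,28,29,30,31): 0⊕0⊕0⊕0⊕0⊕0⊕1⊕1⊕0⊕0⊕1⊕0⊕0⊕1⊕1⊕0 = 1
s8 (pos 8,9,10,11,12,13,14,15,24,25,26,27,28,29,30,31): 1⊕0⊕1⊕0⊕0⊕0⊕1⊕1⊕0⊕0⊕0⊕1⊕0⊕1⊕1⊕0 = 1
s16 (pos 16,17,18,19,20,21,22,23,24,25,26,27,28,29,30,31): 1⊕0⊕1⊕0⊕0⊕0⊕1⊕0⊕0⊕0⊕0⊕1⊕0⊕1⊕1⊕0 = 0
Syndrome s16…s1 = 01100 → error at position 12.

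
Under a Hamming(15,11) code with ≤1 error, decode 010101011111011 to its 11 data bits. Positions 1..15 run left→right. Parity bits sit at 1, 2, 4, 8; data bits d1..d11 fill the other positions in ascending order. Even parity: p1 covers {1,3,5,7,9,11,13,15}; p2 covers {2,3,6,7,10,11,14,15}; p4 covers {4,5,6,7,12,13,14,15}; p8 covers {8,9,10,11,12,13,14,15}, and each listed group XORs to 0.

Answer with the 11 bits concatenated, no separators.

s1 (pos 1,3,5,7,9,11,13,15): 0⊕0⊕0⊕0⊕1⊕1⊕0⊕1 = 1
s2 (pos 2,3,6,7,10,11,14,15): 1⊕0⊕1⊕0⊕1⊕1⊕1⊕1 = 0
s4 (pos 4,5,6,7,12,13,14,15): 1⊕0⊕1⊕0⊕1⊕0⊕1⊕1 = 1
s8 (pos 8,9,10,11,12,13,14,15): 1⊕1⊕1⊕1⊕1⊕0⊕1⊕1 = 1
Syndrome s8…s1 = 1101 → error at position 13.
Flip position 13: 010101011111011 → 010101011111111
Read data bits from positions 3,5,6,7,9,10,11,12,13,14,15: 00101111111

00101111111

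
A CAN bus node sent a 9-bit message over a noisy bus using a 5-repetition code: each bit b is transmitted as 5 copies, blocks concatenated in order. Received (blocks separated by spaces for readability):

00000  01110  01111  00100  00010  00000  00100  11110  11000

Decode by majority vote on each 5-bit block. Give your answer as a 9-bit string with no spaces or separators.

Block 1 (00000): 0 ones → 0
Block 2 (01110): 3 ones → 1
Block 3 (01111): 4 ones → 1
Block 4 (00100): 1 one → 0
Block 5 (00010): 1 one → 0
Block 6 (00000): 0 ones → 0
Block 7 (00100): 1 one → 0
Block 8 (11110): 4 ones → 1
Block 9 (11000): 2 ones → 0

011000010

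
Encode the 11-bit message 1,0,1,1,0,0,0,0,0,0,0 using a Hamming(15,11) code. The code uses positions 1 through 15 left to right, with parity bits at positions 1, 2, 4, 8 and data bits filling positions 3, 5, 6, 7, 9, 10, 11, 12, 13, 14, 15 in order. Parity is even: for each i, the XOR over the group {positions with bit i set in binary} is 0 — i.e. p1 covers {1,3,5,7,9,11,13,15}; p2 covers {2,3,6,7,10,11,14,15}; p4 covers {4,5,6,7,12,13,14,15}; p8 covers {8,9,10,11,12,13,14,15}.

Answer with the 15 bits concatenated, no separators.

Place data at non-parity positions: p1 p2 1 p4 0 1 1 p8 0 0 0 0 0 0 0
p1 (pos 1,3,5,7,9,11,13,15): XOR of data positions = 1⊕0⊕1⊕0⊕0⊕0⊕0 = 0
p2 (pos 2,3,6,7,10,11,14,15): XOR of data positions = 1⊕1⊕1⊕0⊕0⊕0⊕0 = 1
p4 (pos 4,5,6,7,12,13,14,15): XOR of data positions = 0⊕1⊕1⊕0⊕0⊕0⊕0 = 0
p8 (pos 8,9,10,11,12,13,14,15): XOR of data positions = 0⊕0⊕0⊕0⊕0⊕0⊕0 = 0
Codeword: 011001100000000

011001100000000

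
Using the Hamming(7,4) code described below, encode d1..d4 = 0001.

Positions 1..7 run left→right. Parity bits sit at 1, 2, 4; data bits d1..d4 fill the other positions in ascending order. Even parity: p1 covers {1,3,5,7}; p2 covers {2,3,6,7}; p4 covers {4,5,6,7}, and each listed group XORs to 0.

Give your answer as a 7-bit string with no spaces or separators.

1101001

Place data at non-parity positions: p1 p2 0 p4 0 0 1
p1 (pos 1,3,5,7): XOR of data positions = 0⊕0⊕1 = 1
p2 (pos 2,3,6,7): XOR of data positions = 0⊕0⊕1 = 1
p4 (pos 4,5,6,7): XOR of data positions = 0⊕0⊕1 = 1
Codeword: 1101001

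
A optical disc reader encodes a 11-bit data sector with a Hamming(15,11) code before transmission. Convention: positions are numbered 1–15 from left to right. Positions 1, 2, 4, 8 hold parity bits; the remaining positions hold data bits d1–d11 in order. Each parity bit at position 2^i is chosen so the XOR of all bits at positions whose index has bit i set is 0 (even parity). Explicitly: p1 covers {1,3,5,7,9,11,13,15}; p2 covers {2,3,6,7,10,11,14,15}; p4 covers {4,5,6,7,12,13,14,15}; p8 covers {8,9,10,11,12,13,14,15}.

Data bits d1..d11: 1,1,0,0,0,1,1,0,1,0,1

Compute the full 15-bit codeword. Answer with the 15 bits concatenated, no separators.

Place data at non-parity positions: p1 p2 1 p4 1 0 0 p8 0 1 1 0 1 0 1
p1 (pos 1,3,5,7,9,11,13,15): XOR of data positions = 1⊕1⊕0⊕0⊕1⊕1⊕1 = 1
p2 (pos 2,3,6,7,10,11,14,15): XOR of data positions = 1⊕0⊕0⊕1⊕1⊕0⊕1 = 0
p4 (pos 4,5,6,7,12,13,14,15): XOR of data positions = 1⊕0⊕0⊕0⊕1⊕0⊕1 = 1
p8 (pos 8,9,10,11,12,13,14,15): XOR of data positions = 0⊕1⊕1⊕0⊕1⊕0⊕1 = 0
Codeword: 101110000110101

101110000110101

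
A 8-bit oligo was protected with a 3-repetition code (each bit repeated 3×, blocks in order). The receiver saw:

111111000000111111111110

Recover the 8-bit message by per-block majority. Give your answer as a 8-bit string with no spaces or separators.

11001111

Block 1 (111): 3 ones → 1
Block 2 (111): 3 ones → 1
Block 3 (000): 0 ones → 0
Block 4 (000): 0 ones → 0
Block 5 (111): 3 ones → 1
Block 6 (111): 3 ones → 1
Block 7 (111): 3 ones → 1
Block 8 (110): 2 ones → 1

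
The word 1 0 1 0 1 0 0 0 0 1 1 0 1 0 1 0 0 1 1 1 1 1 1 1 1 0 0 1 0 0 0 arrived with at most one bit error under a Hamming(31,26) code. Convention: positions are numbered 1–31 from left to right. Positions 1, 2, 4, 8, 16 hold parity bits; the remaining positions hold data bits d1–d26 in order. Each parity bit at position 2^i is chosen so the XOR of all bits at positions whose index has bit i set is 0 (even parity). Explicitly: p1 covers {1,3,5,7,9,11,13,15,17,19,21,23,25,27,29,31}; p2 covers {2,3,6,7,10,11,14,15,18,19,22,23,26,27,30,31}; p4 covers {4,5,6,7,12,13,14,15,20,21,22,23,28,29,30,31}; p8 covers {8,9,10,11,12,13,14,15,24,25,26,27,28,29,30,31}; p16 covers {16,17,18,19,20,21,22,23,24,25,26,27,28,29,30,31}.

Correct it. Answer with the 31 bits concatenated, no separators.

1010100001101010011111101001000

s1 (pos 1,3,5,7,9,11,13,15,17,19,21,23,25,27,29,31): 1⊕1⊕1⊕0⊕0⊕1⊕1⊕1⊕0⊕1⊕1⊕1⊕1⊕0⊕0⊕0 = 0
s2 (pos 2,3,6,7,10,11,14,15,18,19,22,23,26,27,30,31): 0⊕1⊕0⊕0⊕1⊕1⊕0⊕1⊕1⊕1⊕1⊕1⊕0⊕0⊕0⊕0 = 0
s4 (pos 4,5,6,7,12,13,14,15,20,21,22,23,28,29,30,31): 0⊕1⊕0⊕0⊕0⊕1⊕0⊕1⊕1⊕1⊕1⊕1⊕1⊕0⊕0⊕0 = 0
s8 (pos 8,9,10,11,12,13,14,15,24,25,26,27,28,29,30,31): 0⊕0⊕1⊕1⊕0⊕1⊕0⊕1⊕1⊕1⊕0⊕0⊕1⊕0⊕0⊕0 = 1
s16 (pos 16,17,18,19,20,21,22,23,24,25,26,27,28,29,30,31): 0⊕0⊕1⊕1⊕1⊕1⊕1⊕1⊕1⊕1⊕0⊕0⊕1⊕0⊕0⊕0 = 1
Syndrome s16…s1 = 11000 → error at position 24.
Flip position 24: 1010100001101010011111111001000 → 1010100001101010011111101001000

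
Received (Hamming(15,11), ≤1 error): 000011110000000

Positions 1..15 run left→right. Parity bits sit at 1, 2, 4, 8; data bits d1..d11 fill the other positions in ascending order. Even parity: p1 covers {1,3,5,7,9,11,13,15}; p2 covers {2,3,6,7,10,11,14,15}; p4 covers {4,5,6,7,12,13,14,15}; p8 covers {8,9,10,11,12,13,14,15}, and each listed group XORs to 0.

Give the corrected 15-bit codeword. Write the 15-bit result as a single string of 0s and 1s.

000011110001000

s1 (pos 1,3,5,7,9,11,13,15): 0⊕0⊕1⊕1⊕0⊕0⊕0⊕0 = 0
s2 (pos 2,3,6,7,10,11,14,15): 0⊕0⊕1⊕1⊕0⊕0⊕0⊕0 = 0
s4 (pos 4,5,6,7,12,13,14,15): 0⊕1⊕1⊕1⊕0⊕0⊕0⊕0 = 1
s8 (pos 8,9,10,11,12,13,14,15): 1⊕0⊕0⊕0⊕0⊕0⊕0⊕0 = 1
Syndrome s8…s1 = 1100 → error at position 12.
Flip position 12: 000011110000000 → 000011110001000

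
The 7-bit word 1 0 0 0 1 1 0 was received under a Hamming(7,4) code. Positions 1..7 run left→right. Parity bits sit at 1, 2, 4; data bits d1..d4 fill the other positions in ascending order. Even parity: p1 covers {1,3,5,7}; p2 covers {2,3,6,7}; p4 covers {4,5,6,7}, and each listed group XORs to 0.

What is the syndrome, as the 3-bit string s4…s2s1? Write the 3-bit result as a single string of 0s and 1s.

s1 (pos 1,3,5,7): 1⊕0⊕1⊕0 = 0
s2 (pos 2,3,6,7): 0⊕0⊕1⊕0 = 1
s4 (pos 4,5,6,7): 0⊕1⊕1⊕0 = 0
Syndrome s4…s1 = 010 → error at position 2.

010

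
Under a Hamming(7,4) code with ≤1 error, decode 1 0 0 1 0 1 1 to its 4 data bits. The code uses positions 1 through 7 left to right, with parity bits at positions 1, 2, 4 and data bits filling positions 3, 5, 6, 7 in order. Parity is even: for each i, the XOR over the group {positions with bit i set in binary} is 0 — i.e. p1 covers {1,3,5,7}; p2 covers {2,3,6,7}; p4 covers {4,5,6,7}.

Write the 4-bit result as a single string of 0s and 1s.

s1 (pos 1,3,5,7): 1⊕0⊕0⊕1 = 0
s2 (pos 2,3,6,7): 0⊕0⊕1⊕1 = 0
s4 (pos 4,5,6,7): 1⊕0⊕1⊕1 = 1
Syndrome s4…s1 = 100 → error at position 4.
Flip position 4: 1001011 → 1000011
Read data bits from positions 3,5,6,7: 0011

0011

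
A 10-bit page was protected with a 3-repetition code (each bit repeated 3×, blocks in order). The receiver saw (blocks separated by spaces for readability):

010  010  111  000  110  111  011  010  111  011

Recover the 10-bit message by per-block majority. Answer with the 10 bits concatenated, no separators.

Block 1 (010): 1 one → 0
Block 2 (010): 1 one → 0
Block 3 (111): 3 ones → 1
Block 4 (000): 0 ones → 0
Block 5 (110): 2 ones → 1
Block 6 (111): 3 ones → 1
Block 7 (011): 2 ones → 1
Block 8 (010): 1 one → 0
Block 9 (111): 3 ones → 1
Block 10 (011): 2 ones → 1

0010111011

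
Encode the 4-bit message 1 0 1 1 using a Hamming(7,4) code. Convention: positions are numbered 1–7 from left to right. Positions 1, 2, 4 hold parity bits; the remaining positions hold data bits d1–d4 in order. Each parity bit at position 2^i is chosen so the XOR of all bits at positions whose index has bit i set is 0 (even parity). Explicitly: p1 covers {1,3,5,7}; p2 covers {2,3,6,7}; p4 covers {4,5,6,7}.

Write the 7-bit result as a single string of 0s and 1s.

0110011

Place data at non-parity positions: p1 p2 1 p4 0 1 1
p1 (pos 1,3,5,7): XOR of data positions = 1⊕0⊕1 = 0
p2 (pos 2,3,6,7): XOR of data positions = 1⊕1⊕1 = 1
p4 (pos 4,5,6,7): XOR of data positions = 0⊕1⊕1 = 0
Codeword: 0110011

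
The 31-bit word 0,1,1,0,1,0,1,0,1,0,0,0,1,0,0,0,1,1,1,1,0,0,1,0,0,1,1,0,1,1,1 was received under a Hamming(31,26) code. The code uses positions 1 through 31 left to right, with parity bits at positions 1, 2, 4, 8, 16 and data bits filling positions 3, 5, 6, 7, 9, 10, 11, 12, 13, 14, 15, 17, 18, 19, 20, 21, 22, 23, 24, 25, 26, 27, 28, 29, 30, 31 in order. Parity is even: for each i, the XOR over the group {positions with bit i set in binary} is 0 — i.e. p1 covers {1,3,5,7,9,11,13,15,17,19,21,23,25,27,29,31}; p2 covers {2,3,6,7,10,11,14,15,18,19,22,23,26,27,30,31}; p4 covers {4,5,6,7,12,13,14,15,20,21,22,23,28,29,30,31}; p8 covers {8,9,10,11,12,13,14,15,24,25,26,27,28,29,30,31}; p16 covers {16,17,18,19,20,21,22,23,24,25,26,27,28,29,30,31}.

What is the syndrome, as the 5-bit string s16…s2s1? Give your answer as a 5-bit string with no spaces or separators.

01001

s1 (pos 1,3,5,7,9,11,13,15,17,19,21,23,25,27,29,31): 0⊕1⊕1⊕1⊕1⊕0⊕1⊕0⊕1⊕1⊕0⊕1⊕0⊕1⊕1⊕1 = 1
s2 (pos 2,3,6,7,10,11,14,15,18,19,22,23,26,27,30,31): 1⊕1⊕0⊕1⊕0⊕0⊕0⊕0⊕1⊕1⊕0⊕1⊕1⊕1⊕1⊕1 = 0
s4 (pos 4,5,6,7,12,13,14,15,20,21,22,23,28,29,30,31): 0⊕1⊕0⊕1⊕0⊕1⊕0⊕0⊕1⊕0⊕0⊕1⊕0⊕1⊕1⊕1 = 0
s8 (pos 8,9,10,11,12,13,14,15,24,25,26,27,28,29,30,31): 0⊕1⊕0⊕0⊕0⊕1⊕0⊕0⊕0⊕0⊕1⊕1⊕0⊕1⊕1⊕1 = 1
s16 (pos 16,17,18,19,20,21,22,23,24,25,26,27,28,29,30,31): 0⊕1⊕1⊕1⊕1⊕0⊕0⊕1⊕0⊕0⊕1⊕1⊕0⊕1⊕1⊕1 = 0
Syndrome s16…s1 = 01001 → error at position 9.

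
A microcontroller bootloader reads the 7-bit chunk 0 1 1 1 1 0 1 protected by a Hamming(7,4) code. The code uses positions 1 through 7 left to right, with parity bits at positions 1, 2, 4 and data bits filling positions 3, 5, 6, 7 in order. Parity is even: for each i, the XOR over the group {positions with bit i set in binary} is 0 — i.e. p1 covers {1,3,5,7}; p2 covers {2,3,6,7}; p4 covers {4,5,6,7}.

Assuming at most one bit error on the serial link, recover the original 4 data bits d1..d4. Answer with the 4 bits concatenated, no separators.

s1 (pos 1,3,5,7): 0⊕1⊕1⊕1 = 1
s2 (pos 2,3,6,7): 1⊕1⊕0⊕1 = 1
s4 (pos 4,5,6,7): 1⊕1⊕0⊕1 = 1
Syndrome s4…s1 = 111 → error at position 7.
Flip position 7: 0111101 → 0111100
Read data bits from positions 3,5,6,7: 1100

1100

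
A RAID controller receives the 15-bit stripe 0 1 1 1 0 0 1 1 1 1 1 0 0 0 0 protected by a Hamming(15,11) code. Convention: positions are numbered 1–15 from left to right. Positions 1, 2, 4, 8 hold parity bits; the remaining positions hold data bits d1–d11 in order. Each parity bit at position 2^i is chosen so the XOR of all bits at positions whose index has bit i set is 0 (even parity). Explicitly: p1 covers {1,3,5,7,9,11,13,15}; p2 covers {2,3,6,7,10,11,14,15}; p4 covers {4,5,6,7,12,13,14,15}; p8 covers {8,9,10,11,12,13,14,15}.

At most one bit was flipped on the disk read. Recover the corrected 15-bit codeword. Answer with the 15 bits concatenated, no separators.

s1 (pos 1,3,5,7,9,11,13,15): 0⊕1⊕0⊕1⊕1⊕1⊕0⊕0 = 0
s2 (pos 2,3,6,7,10,11,14,15): 1⊕1⊕0⊕1⊕1⊕1⊕0⊕0 = 1
s4 (pos 4,5,6,7,12,13,14,15): 1⊕0⊕0⊕1⊕0⊕0⊕0⊕0 = 0
s8 (pos 8,9,10,11,12,13,14,15): 1⊕1⊕1⊕1⊕0⊕0⊕0⊕0 = 0
Syndrome s8…s1 = 0010 → error at position 2.
Flip position 2: 011100111110000 → 001100111110000

001100111110000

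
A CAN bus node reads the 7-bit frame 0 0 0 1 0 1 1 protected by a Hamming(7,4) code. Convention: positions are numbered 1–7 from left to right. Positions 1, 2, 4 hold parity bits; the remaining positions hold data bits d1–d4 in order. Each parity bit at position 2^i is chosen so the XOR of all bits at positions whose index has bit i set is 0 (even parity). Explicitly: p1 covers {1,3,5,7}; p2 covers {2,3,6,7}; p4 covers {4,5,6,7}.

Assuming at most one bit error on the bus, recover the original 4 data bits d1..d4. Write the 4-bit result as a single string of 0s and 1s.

s1 (pos 1,3,5,7): 0⊕0⊕0⊕1 = 1
s2 (pos 2,3,6,7): 0⊕0⊕1⊕1 = 0
s4 (pos 4,5,6,7): 1⊕0⊕1⊕1 = 1
Syndrome s4…s1 = 101 → error at position 5.
Flip position 5: 0001011 → 0001111
Read data bits from positions 3,5,6,7: 0111

0111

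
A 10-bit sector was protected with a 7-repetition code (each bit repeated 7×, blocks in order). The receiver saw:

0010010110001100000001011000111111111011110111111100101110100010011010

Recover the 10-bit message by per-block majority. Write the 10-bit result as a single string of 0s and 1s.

0100111100

Block 1 (0010010): 2 ones → 0
Block 2 (1100011): 4 ones → 1
Block 3 (0000000): 0 ones → 0
Block 4 (1011000): 3 ones → 0
Block 5 (1111111): 7 ones → 1
Block 6 (1101111): 6 ones → 1
Block 7 (0111111): 6 ones → 1
Block 8 (1001011): 4 ones → 1
Block 9 (1010001): 3 ones → 0
Block 10 (0011010): 3 ones → 0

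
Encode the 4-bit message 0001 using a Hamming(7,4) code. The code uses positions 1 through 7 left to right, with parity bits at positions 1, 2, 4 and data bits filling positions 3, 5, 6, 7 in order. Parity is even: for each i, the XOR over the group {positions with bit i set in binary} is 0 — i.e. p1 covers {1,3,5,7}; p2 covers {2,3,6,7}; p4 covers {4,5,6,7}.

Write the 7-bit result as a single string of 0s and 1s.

1101001

Place data at non-parity positions: p1 p2 0 p4 0 0 1
p1 (pos 1,3,5,7): XOR of data positions = 0⊕0⊕1 = 1
p2 (pos 2,3,6,7): XOR of data positions = 0⊕0⊕1 = 1
p4 (pos 4,5,6,7): XOR of data positions = 0⊕0⊕1 = 1
Codeword: 1101001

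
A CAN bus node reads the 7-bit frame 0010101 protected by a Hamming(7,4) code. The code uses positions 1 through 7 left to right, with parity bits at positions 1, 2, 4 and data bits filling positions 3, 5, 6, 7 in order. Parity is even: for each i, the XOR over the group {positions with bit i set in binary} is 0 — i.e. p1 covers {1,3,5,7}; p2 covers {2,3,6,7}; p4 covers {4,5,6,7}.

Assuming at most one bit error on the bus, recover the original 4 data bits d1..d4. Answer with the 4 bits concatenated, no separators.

1101

s1 (pos 1,3,5,7): 0⊕1⊕1⊕1 = 1
s2 (pos 2,3,6,7): 0⊕1⊕0⊕1 = 0
s4 (pos 4,5,6,7): 0⊕1⊕0⊕1 = 0
Syndrome s4…s1 = 001 → error at position 1.
Flip position 1: 0010101 → 1010101
Read data bits from positions 3,5,6,7: 1101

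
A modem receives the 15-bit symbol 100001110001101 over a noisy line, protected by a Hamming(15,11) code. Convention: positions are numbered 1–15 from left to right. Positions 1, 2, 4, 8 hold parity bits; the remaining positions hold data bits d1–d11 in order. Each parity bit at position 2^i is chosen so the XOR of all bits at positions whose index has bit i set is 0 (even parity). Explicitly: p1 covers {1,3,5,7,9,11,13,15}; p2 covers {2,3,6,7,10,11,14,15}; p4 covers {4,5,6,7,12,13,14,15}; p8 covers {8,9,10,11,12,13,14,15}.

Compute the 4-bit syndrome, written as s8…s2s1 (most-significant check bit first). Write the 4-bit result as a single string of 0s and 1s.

0110

s1 (pos 1,3,5,7,9,11,13,15): 1⊕0⊕0⊕1⊕0⊕0⊕1⊕1 = 0
s2 (pos 2,3,6,7,10,11,14,15): 0⊕0⊕1⊕1⊕0⊕0⊕0⊕1 = 1
s4 (pos 4,5,6,7,12,13,14,15): 0⊕0⊕1⊕1⊕1⊕1⊕0⊕1 = 1
s8 (pos 8,9,10,11,12,13,14,15): 1⊕0⊕0⊕0⊕1⊕1⊕0⊕1 = 0
Syndrome s8…s1 = 0110 → error at position 6.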